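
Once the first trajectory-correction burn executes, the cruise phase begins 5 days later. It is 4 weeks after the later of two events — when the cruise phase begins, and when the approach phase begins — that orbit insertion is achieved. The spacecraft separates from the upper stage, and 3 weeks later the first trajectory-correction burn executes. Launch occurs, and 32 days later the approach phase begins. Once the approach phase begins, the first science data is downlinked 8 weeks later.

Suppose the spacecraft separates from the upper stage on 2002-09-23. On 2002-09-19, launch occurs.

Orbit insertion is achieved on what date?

2002-11-18

The spacecraft separates from the upper stage: Sep 23, 2002.
The first trajectory-correction burn executes: Sep 23, 2002 + 3 weeks = Oct 14, 2002.
The cruise phase begins: Oct 14, 2002 + 5 days = Oct 19, 2002.
Launch occurs: Sep 19, 2002.
The approach phase begins: Sep 19, 2002 + 32 days = Oct 21, 2002.
Both prerequisites met — the cruise phase begins (Oct 19, 2002), the approach phase begins (Oct 21, 2002); the later is Oct 21, 2002.
Orbit insertion is achieved: Oct 21, 2002 + 4 weeks = Nov 18, 2002.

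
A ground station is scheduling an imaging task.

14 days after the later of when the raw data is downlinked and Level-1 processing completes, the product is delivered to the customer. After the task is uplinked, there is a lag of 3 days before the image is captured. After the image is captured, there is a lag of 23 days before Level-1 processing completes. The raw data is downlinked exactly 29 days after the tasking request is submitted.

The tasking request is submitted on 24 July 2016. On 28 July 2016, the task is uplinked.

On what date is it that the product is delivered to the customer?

6 September 2016

The tasking request is submitted: Jul 24, 2016.
The raw data is downlinked: Jul 24, 2016 + 29 days = Aug 22, 2016.
The task is uplinked: Jul 28, 2016.
The image is captured: Jul 28, 2016 + 3 days = Jul 31, 2016.
Level-1 processing completes: Jul 31, 2016 + 23 days = Aug 23, 2016.
Both prerequisites met — the raw data is downlinked (Aug 22, 2016), Level-1 processing completes (Aug 23, 2016); the later is Aug 23, 2016.
The product is delivered to the customer: Aug 23, 2016 + 14 days = Sep 6, 2016.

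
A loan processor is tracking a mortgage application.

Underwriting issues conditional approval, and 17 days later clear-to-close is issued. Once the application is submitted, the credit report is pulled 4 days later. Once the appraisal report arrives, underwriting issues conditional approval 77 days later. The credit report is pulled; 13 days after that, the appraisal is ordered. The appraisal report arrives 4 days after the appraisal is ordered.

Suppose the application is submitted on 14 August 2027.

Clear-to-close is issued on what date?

The application is submitted: Aug 14, 2027.
The credit report is pulled: Aug 14, 2027 + 4 days = Aug 18, 2027.
The appraisal is ordered: Aug 18, 2027 + 13 days = Aug 31, 2027.
The appraisal report arrives: Aug 31, 2027 + 4 days = Sep 4, 2027.
Underwriting issues conditional approval: Sep 4, 2027 + 77 days = Nov 20, 2027.
Clear-to-close is issued: Nov 20, 2027 + 17 days = Dec 7, 2027.

7 December 2027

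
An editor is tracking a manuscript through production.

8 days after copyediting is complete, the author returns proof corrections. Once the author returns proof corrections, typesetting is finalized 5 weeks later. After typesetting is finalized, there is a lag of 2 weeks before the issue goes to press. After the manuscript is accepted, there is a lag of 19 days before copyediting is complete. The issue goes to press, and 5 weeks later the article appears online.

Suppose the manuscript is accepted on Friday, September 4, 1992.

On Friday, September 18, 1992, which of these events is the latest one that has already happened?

The manuscript is accepted

The manuscript is accepted: Sep 4, 1992.
Copyediting is complete: Sep 4, 1992 + 19 days = Sep 23, 1992.
The author returns proof corrections: Sep 23, 1992 + 8 days = Oct 1, 1992.
Typesetting is finalized: Oct 1, 1992 + 5 weeks = Nov 5, 1992.
The issue goes to press: Nov 5, 1992 + 2 weeks = Nov 19, 1992.
The article appears online: Nov 19, 1992 + 5 weeks = Dec 24, 1992.
Sep 18, 1992 falls between when the manuscript is accepted (Sep 4, 1992) and when copyediting is complete (Sep 23, 1992).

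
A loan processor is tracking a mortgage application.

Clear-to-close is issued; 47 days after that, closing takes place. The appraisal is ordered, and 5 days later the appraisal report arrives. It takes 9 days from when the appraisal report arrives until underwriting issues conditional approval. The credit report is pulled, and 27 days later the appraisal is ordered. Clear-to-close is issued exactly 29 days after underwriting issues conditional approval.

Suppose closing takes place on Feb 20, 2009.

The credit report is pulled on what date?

Closing takes place: Feb 20, 2009.
Clear-to-close is issued: Feb 20, 2009 − 47 days = Jan 4, 2009.
Underwriting issues conditional approval: Jan 4, 2009 − 29 days = Dec 6, 2008.
The appraisal report arrives: Dec 6, 2008 − 9 days = Nov 27, 2008.
The appraisal is ordered: Nov 27, 2008 − 5 days = Nov 22, 2008.
The credit report is pulled: Nov 22, 2008 − 27 days = Oct 26, 2008.

Oct 26, 2008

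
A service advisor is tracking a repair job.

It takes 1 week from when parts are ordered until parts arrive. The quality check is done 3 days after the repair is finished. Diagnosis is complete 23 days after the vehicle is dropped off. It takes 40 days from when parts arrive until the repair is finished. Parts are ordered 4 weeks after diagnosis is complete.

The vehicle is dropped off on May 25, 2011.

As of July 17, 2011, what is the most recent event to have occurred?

The vehicle is dropped off: May 25, 2011.
Diagnosis is complete: May 25, 2011 + 23 days = Jun 17, 2011.
Parts are ordered: Jun 17, 2011 + 4 weeks = Jul 15, 2011.
Parts arrive: Jul 15, 2011 + 1 week = Jul 22, 2011.
The repair is finished: Jul 22, 2011 + 40 days = Aug 31, 2011.
The quality check is done: Aug 31, 2011 + 3 days = Sep 3, 2011.
Jul 17, 2011 falls between when parts are ordered (Jul 15, 2011) and when parts arrive (Jul 22, 2011).

Parts are ordered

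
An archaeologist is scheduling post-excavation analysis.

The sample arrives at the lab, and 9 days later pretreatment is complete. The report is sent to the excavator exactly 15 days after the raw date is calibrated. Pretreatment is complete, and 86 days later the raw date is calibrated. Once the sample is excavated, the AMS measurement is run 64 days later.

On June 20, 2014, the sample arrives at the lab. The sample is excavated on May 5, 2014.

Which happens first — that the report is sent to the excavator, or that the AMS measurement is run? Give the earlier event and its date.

The AMS measurement is run — July 8, 2014

The sample arrives at the lab: Jun 20, 2014.
Pretreatment is complete: Jun 20, 2014 + 9 days = Jun 29, 2014.
The raw date is calibrated: Jun 29, 2014 + 86 days = Sep 23, 2014.
The report is sent to the excavator: Sep 23, 2014 + 15 days = Oct 8, 2014.
The sample is excavated: May 5, 2014.
The AMS measurement is run: May 5, 2014 + 64 days = Jul 8, 2014.
Comparing: the report is sent to the excavator on Oct 8, 2014 vs the AMS measurement is run on Jul 8, 2014. Earlier: the AMS measurement is run.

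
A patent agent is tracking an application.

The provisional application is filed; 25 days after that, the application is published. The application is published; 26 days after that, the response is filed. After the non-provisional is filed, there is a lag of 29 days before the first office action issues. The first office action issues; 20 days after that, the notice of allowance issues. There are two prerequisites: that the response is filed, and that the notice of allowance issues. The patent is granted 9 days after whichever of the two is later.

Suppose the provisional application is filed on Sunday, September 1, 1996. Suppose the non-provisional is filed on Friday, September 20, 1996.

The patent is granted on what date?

The provisional application is filed: Sep 1, 1996.
The application is published: Sep 1, 1996 + 25 days = Sep 26, 1996.
The response is filed: Sep 26, 1996 + 26 days = Oct 22, 1996.
The non-provisional is filed: Sep 20, 1996.
The first office action issues: Sep 20, 1996 + 29 days = Oct 19, 1996.
The notice of allowance issues: Oct 19, 1996 + 20 days = Nov 8, 1996.
Both prerequisites met — the response is filed (Oct 22, 1996), the notice of allowance issues (Nov 8, 1996); the later is Nov 8, 1996.
The patent is granted: Nov 8, 1996 + 9 days = Nov 17, 1996.

Sunday, November 17, 1996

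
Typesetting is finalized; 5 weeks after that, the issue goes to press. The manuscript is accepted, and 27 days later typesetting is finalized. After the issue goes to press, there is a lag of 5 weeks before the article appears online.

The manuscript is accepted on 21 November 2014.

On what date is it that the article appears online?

The manuscript is accepted: Nov 21, 2014.
Typesetting is finalized: Nov 21, 2014 + 27 days = Dec 18, 2014.
The issue goes to press: Dec 18, 2014 + 5 weeks = Jan 22, 2015.
The article appears online: Jan 22, 2015 + 5 weeks = Feb 26, 2015.

26 February 2015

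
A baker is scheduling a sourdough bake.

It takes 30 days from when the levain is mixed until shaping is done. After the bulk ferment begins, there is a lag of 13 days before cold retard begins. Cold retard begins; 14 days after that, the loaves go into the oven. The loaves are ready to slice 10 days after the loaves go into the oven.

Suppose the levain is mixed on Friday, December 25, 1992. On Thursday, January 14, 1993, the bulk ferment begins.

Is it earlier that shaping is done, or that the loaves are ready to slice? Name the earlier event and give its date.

The levain is mixed: Dec 25, 1992.
Shaping is done: Dec 25, 1992 + 30 days = Jan 24, 1993.
The bulk ferment begins: Jan 14, 1993.
Cold retard begins: Jan 14, 1993 + 13 days = Jan 27, 1993.
The loaves go into the oven: Jan 27, 1993 + 14 days = Feb 10, 1993.
The loaves are ready to slice: Feb 10, 1993 + 10 days = Feb 20, 1993.
Comparing: shaping is done on Jan 24, 1993 vs the loaves are ready to slice on Feb 20, 1993. Earlier: shaping is done.

Shaping is done — Sunday, January 24, 1993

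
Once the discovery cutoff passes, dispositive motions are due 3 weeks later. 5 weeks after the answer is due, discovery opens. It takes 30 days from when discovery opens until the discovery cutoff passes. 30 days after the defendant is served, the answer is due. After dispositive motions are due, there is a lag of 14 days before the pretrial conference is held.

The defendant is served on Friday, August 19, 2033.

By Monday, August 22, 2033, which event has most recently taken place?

The defendant is served

The defendant is served: Aug 19, 2033.
The answer is due: Aug 19, 2033 + 30 days = Sep 18, 2033.
Discovery opens: Sep 18, 2033 + 5 weeks = Oct 23, 2033.
The discovery cutoff passes: Oct 23, 2033 + 30 days = Nov 22, 2033.
Dispositive motions are due: Nov 22, 2033 + 3 weeks = Dec 13, 2033.
The pretrial conference is held: Dec 13, 2033 + 14 days = Dec 27, 2033.
Aug 22, 2033 falls between when the defendant is served (Aug 19, 2033) and when the answer is due (Sep 18, 2033).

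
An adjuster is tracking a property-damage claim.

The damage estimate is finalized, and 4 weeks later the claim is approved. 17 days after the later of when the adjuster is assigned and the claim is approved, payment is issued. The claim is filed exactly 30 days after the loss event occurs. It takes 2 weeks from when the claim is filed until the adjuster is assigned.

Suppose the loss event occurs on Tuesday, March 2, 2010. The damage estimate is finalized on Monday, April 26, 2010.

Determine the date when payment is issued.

The loss event occurs: Mar 2, 2010.
The claim is filed: Mar 2, 2010 + 30 days = Apr 1, 2010.
The adjuster is assigned: Apr 1, 2010 + 2 weeks = Apr 15, 2010.
The damage estimate is finalized: Apr 26, 2010.
The claim is approved: Apr 26, 2010 + 4 weeks = May 24, 2010.
Both prerequisites met — the adjuster is assigned (Apr 15, 2010), the claim is approved (May 24, 2010); the later is May 24, 2010.
Payment is issued: May 24, 2010 + 17 days = Jun 10, 2010.

Thursday, June 10, 2010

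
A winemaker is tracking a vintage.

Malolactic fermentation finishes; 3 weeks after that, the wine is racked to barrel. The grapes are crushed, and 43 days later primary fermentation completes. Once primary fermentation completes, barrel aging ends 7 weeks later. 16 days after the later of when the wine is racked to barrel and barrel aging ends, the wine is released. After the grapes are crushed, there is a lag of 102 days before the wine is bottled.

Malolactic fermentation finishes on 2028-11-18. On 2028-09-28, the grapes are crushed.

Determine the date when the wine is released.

2029-01-14

Malolactic fermentation finishes: Nov 18, 2028.
The wine is racked to barrel: Nov 18, 2028 + 3 weeks = Dec 9, 2028.
The grapes are crushed: Sep 28, 2028.
Primary fermentation completes: Sep 28, 2028 + 43 days = Nov 10, 2028.
Barrel aging ends: Nov 10, 2028 + 7 weeks = Dec 29, 2028.
Both prerequisites met — the wine is racked to barrel (Dec 9, 2028), barrel aging ends (Dec 29, 2028); the later is Dec 29, 2028.
The wine is released: Dec 29, 2028 + 16 days = Jan 14, 2029.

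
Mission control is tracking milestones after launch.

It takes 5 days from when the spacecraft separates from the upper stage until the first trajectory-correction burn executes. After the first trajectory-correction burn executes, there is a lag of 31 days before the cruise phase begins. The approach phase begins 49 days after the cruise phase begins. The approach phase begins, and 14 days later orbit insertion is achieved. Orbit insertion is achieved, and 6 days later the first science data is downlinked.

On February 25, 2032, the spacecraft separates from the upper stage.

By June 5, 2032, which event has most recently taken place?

Orbit insertion is achieved

The spacecraft separates from the upper stage: Feb 25, 2032.
The first trajectory-correction burn executes: Feb 25, 2032 + 5 days = Mar 1, 2032.
The cruise phase begins: Mar 1, 2032 + 31 days = Apr 1, 2032.
The approach phase begins: Apr 1, 2032 + 49 days = May 20, 2032.
Orbit insertion is achieved: May 20, 2032 + 14 days = Jun 3, 2032.
The first science data is downlinked: Jun 3, 2032 + 6 days = Jun 9, 2032.
Jun 5, 2032 falls between when orbit insertion is achieved (Jun 3, 2032) and when the first science data is downlinked (Jun 9, 2032).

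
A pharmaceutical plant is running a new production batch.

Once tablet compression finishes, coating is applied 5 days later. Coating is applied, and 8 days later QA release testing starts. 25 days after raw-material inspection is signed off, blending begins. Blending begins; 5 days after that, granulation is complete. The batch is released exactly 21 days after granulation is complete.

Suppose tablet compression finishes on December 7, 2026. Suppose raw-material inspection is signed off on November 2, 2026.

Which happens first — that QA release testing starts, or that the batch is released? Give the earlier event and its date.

Tablet compression finishes: Dec 7, 2026.
Coating is applied: Dec 7, 2026 + 5 days = Dec 12, 2026.
QA release testing starts: Dec 12, 2026 + 8 days = Dec 20, 2026.
Raw-material inspection is signed off: Nov 2, 2026.
Blending begins: Nov 2, 2026 + 25 days = Nov 27, 2026.
Granulation is complete: Nov 27, 2026 + 5 days = Dec 2, 2026.
The batch is released: Dec 2, 2026 + 21 days = Dec 23, 2026.
Comparing: QA release testing starts on Dec 20, 2026 vs the batch is released on Dec 23, 2026. Earlier: QA release testing starts.

QA release testing starts — December 20, 2026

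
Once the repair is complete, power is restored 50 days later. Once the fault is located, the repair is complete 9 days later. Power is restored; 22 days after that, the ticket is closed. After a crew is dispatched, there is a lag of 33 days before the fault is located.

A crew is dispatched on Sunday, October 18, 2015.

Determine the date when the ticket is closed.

A crew is dispatched: Oct 18, 2015.
The fault is located: Oct 18, 2015 + 33 days = Nov 20, 2015.
The repair is complete: Nov 20, 2015 + 9 days = Nov 29, 2015.
Power is restored: Nov 29, 2015 + 50 days = Jan 18, 2016.
The ticket is closed: Jan 18, 2016 + 22 days = Feb 9, 2016.

Tuesday, February 9, 2016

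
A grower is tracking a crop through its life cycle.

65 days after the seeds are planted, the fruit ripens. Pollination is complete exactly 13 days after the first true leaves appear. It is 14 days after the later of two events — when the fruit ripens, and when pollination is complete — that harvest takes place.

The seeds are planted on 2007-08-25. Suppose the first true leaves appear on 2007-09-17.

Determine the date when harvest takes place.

2007-11-12

The seeds are planted: Aug 25, 2007.
The fruit ripens: Aug 25, 2007 + 65 days = Oct 29, 2007.
The first true leaves appear: Sep 17, 2007.
Pollination is complete: Sep 17, 2007 + 13 days = Sep 30, 2007.
Both prerequisites met — the fruit ripens (Oct 29, 2007), pollination is complete (Sep 30, 2007); the later is Oct 29, 2007.
Harvest takes place: Oct 29, 2007 + 14 days = Nov 12, 2007.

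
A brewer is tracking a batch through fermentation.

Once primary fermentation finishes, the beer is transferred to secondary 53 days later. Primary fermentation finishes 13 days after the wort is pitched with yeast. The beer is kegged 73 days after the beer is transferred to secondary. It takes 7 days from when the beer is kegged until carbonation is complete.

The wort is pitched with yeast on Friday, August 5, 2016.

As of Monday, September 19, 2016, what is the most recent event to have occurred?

The wort is pitched with yeast: Aug 5, 2016.
Primary fermentation finishes: Aug 5, 2016 + 13 days = Aug 18, 2016.
The beer is transferred to secondary: Aug 18, 2016 + 53 days = Oct 10, 2016.
The beer is kegged: Oct 10, 2016 + 73 days = Dec 22, 2016.
Carbonation is complete: Dec 22, 2016 + 7 days = Dec 29, 2016.
Sep 19, 2016 falls between when primary fermentation finishes (Aug 18, 2016) and when the beer is transferred to secondary (Oct 10, 2016).

Primary fermentation finishes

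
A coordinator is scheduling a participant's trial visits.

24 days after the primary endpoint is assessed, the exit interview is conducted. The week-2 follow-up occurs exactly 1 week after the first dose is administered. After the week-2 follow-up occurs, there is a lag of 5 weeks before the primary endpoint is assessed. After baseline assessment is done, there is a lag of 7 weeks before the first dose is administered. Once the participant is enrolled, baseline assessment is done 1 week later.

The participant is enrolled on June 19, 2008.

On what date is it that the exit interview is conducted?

October 19, 2008

The participant is enrolled: Jun 19, 2008.
Baseline assessment is done: Jun 19, 2008 + 1 week = Jun 26, 2008.
The first dose is administered: Jun 26, 2008 + 7 weeks = Aug 14, 2008.
The week-2 follow-up occurs: Aug 14, 2008 + 1 week = Aug 21, 2008.
The primary endpoint is assessed: Aug 21, 2008 + 5 weeks = Sep 25, 2008.
The exit interview is conducted: Sep 25, 2008 + 24 days = Oct 19, 2008.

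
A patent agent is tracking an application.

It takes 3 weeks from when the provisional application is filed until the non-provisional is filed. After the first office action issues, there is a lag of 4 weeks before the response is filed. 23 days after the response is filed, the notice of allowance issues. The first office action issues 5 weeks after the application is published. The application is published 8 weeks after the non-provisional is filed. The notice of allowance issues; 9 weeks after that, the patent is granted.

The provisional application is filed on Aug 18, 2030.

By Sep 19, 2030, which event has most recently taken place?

The provisional application is filed: Aug 18, 2030.
The non-provisional is filed: Aug 18, 2030 + 3 weeks = Sep 8, 2030.
The application is published: Sep 8, 2030 + 8 weeks = Nov 3, 2030.
The first office action issues: Nov 3, 2030 + 5 weeks = Dec 8, 2030.
The response is filed: Dec 8, 2030 + 4 weeks = Jan 5, 2031.
The notice of allowance issues: Jan 5, 2031 + 23 days = Jan 28, 2031.
The patent is granted: Jan 28, 2031 + 9 weeks = Apr 1, 2031.
Sep 19, 2030 falls between when the non-provisional is filed (Sep 8, 2030) and when the application is published (Nov 3, 2030).

The non-provisional is filed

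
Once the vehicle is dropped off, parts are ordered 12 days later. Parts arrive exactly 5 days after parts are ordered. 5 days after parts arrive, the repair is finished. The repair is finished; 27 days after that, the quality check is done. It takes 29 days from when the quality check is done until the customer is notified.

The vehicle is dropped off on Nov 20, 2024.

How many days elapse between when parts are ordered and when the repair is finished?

10 days

Causal path: parts are ordered → parts arrive → the repair is finished.
Total delay along the path: 5 + 5 = 10 days.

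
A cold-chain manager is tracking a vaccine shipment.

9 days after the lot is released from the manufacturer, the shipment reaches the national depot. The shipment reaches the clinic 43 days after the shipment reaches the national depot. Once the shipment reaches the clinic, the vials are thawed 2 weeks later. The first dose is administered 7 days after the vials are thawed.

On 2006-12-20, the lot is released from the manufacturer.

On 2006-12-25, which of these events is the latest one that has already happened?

The lot is released from the manufacturer: Dec 20, 2006.
The shipment reaches the national depot: Dec 20, 2006 + 9 days = Dec 29, 2006.
The shipment reaches the clinic: Dec 29, 2006 + 43 days = Feb 10, 2007.
The vials are thawed: Feb 10, 2007 + 2 weeks = Feb 24, 2007.
The first dose is administered: Feb 24, 2007 + 7 days = Mar 3, 2007.
Dec 25, 2006 falls between when the lot is released from the manufacturer (Dec 20, 2006) and when the shipment reaches the national depot (Dec 29, 2006).

The lot is released from the manufacturer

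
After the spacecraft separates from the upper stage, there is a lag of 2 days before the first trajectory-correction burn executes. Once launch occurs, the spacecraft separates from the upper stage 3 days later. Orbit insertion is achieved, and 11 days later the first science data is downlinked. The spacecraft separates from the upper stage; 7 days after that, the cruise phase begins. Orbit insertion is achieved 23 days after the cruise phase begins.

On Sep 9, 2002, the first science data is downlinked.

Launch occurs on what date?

The first science data is downlinked: Sep 9, 2002.
Orbit insertion is achieved: Sep 9, 2002 − 11 days = Aug 29, 2002.
The cruise phase begins: Aug 29, 2002 − 23 days = Aug 6, 2002.
The spacecraft separates from the upper stage: Aug 6, 2002 − 7 days = Jul 30, 2002.
Launch occurs: Jul 30, 2002 − 3 days = Jul 27, 2002.

Jul 27, 2002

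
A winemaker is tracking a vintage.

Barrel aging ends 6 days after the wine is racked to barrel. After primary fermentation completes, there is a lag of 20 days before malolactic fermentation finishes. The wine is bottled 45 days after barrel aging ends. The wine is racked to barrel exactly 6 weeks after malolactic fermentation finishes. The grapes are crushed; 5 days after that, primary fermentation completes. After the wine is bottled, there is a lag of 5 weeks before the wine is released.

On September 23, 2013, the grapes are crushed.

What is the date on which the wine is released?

February 23, 2014

The grapes are crushed: Sep 23, 2013.
Primary fermentation completes: Sep 23, 2013 + 5 days = Sep 28, 2013.
Malolactic fermentation finishes: Sep 28, 2013 + 20 days = Oct 18, 2013.
The wine is racked to barrel: Oct 18, 2013 + 6 weeks = Nov 29, 2013.
Barrel aging ends: Nov 29, 2013 + 6 days = Dec 5, 2013.
The wine is bottled: Dec 5, 2013 + 45 days = Jan 19, 2014.
The wine is released: Jan 19, 2014 + 5 weeks = Feb 23, 2014.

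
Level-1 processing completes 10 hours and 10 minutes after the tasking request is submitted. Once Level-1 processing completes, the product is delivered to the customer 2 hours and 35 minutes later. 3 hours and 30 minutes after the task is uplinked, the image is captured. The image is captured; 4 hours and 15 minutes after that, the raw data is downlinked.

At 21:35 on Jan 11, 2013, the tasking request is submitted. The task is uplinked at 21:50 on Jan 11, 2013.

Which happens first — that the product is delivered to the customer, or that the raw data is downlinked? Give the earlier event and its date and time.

The tasking request is submitted: 21:35 Jan 11, 2013.
Level-1 processing completes: 21:35 Jan 11, 2013 + 10h10m = 07:45 Jan 12, 2013.
The product is delivered to the customer: 07:45 Jan 12, 2013 + 2h35m = 10:20 Jan 12, 2013.
The task is uplinked: 21:50 Jan 11, 2013.
The image is captured: 21:50 Jan 11, 2013 + 3h30m = 01:20 Jan 12, 2013.
The raw data is downlinked: 01:20 Jan 12, 2013 + 4h15m = 05:35 Jan 12, 2013.
Comparing: the product is delivered to the customer at 10:20 Jan 12, 2013 vs the raw data is downlinked at 05:35 Jan 12, 2013. Earlier: the raw data is downlinked.

The raw data is downlinked — 05:35 on Jan 12, 2013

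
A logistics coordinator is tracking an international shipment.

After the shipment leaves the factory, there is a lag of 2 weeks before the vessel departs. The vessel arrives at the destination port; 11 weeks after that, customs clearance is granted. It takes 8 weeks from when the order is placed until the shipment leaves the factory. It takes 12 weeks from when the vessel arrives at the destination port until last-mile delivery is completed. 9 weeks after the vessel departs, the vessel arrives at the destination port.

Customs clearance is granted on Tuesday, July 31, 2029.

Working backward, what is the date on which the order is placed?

Customs clearance is granted: Jul 31, 2029.
The vessel arrives at the destination port: Jul 31, 2029 − 11 weeks = May 15, 2029.
The vessel departs: May 15, 2029 − 9 weeks = Mar 13, 2029.
The shipment leaves the factory: Mar 13, 2029 − 2 weeks = Feb 27, 2029.
The order is placed: Feb 27, 2029 − 8 weeks = Jan 2, 2029.

Tuesday, January 2, 2029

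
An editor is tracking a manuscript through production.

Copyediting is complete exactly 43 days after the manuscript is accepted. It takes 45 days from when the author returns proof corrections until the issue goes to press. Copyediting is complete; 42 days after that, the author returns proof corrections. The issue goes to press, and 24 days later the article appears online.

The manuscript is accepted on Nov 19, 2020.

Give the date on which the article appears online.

Apr 22, 2021

The manuscript is accepted: Nov 19, 2020.
Copyediting is complete: Nov 19, 2020 + 43 days = Jan 1, 2021.
The author returns proof corrections: Jan 1, 2021 + 42 days = Feb 12, 2021.
The issue goes to press: Feb 12, 2021 + 45 days = Mar 29, 2021.
The article appears online: Mar 29, 2021 + 24 days = Apr 22, 2021.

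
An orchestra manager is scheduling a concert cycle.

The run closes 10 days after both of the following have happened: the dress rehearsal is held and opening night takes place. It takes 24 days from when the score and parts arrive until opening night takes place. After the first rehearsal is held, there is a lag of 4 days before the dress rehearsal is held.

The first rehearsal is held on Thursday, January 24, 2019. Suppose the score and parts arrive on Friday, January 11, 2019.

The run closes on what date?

The first rehearsal is held: Jan 24, 2019.
The dress rehearsal is held: Jan 24, 2019 + 4 days = Jan 28, 2019.
The score and parts arrive: Jan 11, 2019.
Opening night takes place: Jan 11, 2019 + 24 days = Feb 4, 2019.
Both prerequisites met — the dress rehearsal is held (Jan 28, 2019), opening night takes place (Feb 4, 2019); the later is Feb 4, 2019.
The run closes: Feb 4, 2019 + 10 days = Feb 14, 2019.

Thursday, February 14, 2019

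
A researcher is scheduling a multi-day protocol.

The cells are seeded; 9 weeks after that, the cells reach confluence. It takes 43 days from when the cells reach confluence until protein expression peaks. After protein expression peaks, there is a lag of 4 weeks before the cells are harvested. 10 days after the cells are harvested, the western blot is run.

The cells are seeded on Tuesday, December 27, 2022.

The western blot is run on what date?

Saturday, May 20, 2023

The cells are seeded: Dec 27, 2022.
The cells reach confluence: Dec 27, 2022 + 9 weeks = Feb 28, 2023.
Protein expression peaks: Feb 28, 2023 + 43 days = Apr 12, 2023.
The cells are harvested: Apr 12, 2023 + 4 weeks = May 10, 2023.
The western blot is run: May 10, 2023 + 10 days = May 20, 2023.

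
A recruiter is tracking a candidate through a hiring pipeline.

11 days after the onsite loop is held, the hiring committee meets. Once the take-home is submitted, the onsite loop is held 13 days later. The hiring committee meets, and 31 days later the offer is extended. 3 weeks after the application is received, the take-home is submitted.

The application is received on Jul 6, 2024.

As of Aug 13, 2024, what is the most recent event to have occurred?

The onsite loop is held

The application is received: Jul 6, 2024.
The take-home is submitted: Jul 6, 2024 + 3 weeks = Jul 27, 2024.
The onsite loop is held: Jul 27, 2024 + 13 days = Aug 9, 2024.
The hiring committee meets: Aug 9, 2024 + 11 days = Aug 20, 2024.
The offer is extended: Aug 20, 2024 + 31 days = Sep 20, 2024.
Aug 13, 2024 falls between when the onsite loop is held (Aug 9, 2024) and when the hiring committee meets (Aug 20, 2024).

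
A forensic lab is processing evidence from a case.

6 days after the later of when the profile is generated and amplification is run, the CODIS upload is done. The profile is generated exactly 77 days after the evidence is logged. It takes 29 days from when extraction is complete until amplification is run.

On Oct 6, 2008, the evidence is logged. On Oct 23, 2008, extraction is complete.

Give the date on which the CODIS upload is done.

Dec 28, 2008

The evidence is logged: Oct 6, 2008.
The profile is generated: Oct 6, 2008 + 77 days = Dec 22, 2008.
Extraction is complete: Oct 23, 2008.
Amplification is run: Oct 23, 2008 + 29 days = Nov 21, 2008.
Both prerequisites met — the profile is generated (Dec 22, 2008), amplification is run (Nov 21, 2008); the later is Dec 22, 2008.
The CODIS upload is done: Dec 22, 2008 + 6 days = Dec 28, 2008.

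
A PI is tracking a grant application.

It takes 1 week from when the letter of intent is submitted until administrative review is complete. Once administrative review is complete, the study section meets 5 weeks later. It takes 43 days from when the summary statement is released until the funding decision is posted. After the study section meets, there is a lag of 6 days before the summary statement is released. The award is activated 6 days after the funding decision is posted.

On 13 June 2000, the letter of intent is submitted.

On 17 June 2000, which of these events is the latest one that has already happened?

The letter of intent is submitted: Jun 13, 2000.
Administrative review is complete: Jun 13, 2000 + 1 week = Jun 20, 2000.
The study section meets: Jun 20, 2000 + 5 weeks = Jul 25, 2000.
The summary statement is released: Jul 25, 2000 + 6 days = Jul 31, 2000.
The funding decision is posted: Jul 31, 2000 + 43 days = Sep 12, 2000.
The award is activated: Sep 12, 2000 + 6 days = Sep 18, 2000.
Jun 17, 2000 falls between when the letter of intent is submitted (Jun 13, 2000) and when administrative review is complete (Jun 20, 2000).

The letter of intent is submitted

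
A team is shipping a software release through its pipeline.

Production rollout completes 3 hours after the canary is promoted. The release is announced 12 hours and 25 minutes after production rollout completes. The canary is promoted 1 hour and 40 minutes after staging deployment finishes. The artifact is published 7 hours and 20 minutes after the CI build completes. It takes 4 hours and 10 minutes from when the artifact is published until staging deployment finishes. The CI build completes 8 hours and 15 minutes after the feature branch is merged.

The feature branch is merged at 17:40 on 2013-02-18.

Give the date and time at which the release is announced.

The feature branch is merged: 17:40 Feb 18, 2013.
The CI build completes: 17:40 Feb 18, 2013 + 8h15m = 01:55 Feb 19, 2013.
The artifact is published: 01:55 Feb 19, 2013 + 7h20m = 09:15 Feb 19, 2013.
Staging deployment finishes: 09:15 Feb 19, 2013 + 4h10m = 13:25 Feb 19, 2013.
The canary is promoted: 13:25 Feb 19, 2013 + 1h40m = 15:05 Feb 19, 2013.
Production rollout completes: 15:05 Feb 19, 2013 + 3h = 18:05 Feb 19, 2013.
The release is announced: 18:05 Feb 19, 2013 + 12h25m = 06:30 Feb 20, 2013.

06:30 on 2013-02-20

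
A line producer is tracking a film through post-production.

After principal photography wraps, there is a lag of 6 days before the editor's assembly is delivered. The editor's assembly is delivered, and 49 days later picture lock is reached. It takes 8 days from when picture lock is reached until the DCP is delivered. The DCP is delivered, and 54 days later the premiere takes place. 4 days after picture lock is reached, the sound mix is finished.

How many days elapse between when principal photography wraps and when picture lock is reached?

55 days

Causal path: principal photography wraps → the editor's assembly is delivered → picture lock is reached.
Total delay along the path: 6 + 49 = 55 days.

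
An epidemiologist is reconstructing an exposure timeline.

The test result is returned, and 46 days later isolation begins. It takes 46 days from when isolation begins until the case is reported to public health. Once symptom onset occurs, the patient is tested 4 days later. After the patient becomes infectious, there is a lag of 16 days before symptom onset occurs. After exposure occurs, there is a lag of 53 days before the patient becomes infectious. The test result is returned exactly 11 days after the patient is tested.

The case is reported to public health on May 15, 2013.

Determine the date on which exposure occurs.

The case is reported to public health: May 15, 2013.
Isolation begins: May 15, 2013 − 46 days = Mar 30, 2013.
The test result is returned: Mar 30, 2013 − 46 days = Feb 12, 2013.
The patient is tested: Feb 12, 2013 − 11 days = Feb 1, 2013.
Symptom onset occurs: Feb 1, 2013 − 4 days = Jan 28, 2013.
The patient becomes infectious: Jan 28, 2013 − 16 days = Jan 12, 2013.
Exposure occurs: Jan 12, 2013 − 53 days = Nov 20, 2012.

November 20, 2012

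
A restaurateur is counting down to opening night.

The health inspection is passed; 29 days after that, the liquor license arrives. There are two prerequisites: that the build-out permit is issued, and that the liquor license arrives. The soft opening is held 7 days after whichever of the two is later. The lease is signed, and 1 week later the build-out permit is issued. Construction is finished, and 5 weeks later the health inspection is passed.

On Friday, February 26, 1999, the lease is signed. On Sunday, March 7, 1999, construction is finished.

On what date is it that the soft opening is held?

Monday, May 17, 1999

The lease is signed: Feb 26, 1999.
The build-out permit is issued: Feb 26, 1999 + 1 week = Mar 5, 1999.
Construction is finished: Mar 7, 1999.
The health inspection is passed: Mar 7, 1999 + 5 weeks = Apr 11, 1999.
The liquor license arrives: Apr 11, 1999 + 29 days = May 10, 1999.
Both prerequisites met — the build-out permit is issued (Mar 5, 1999), the liquor license arrives (May 10, 1999); the later is May 10, 1999.
The soft opening is held: May 10, 1999 + 7 days = May 17, 1999.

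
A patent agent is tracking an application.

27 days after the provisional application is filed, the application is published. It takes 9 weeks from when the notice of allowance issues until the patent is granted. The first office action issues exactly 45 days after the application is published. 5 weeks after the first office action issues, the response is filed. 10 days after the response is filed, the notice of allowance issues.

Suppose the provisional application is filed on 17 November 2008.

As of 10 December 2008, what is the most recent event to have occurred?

The provisional application is filed

The provisional application is filed: Nov 17, 2008.
The application is published: Nov 17, 2008 + 27 days = Dec 14, 2008.
The first office action issues: Dec 14, 2008 + 45 days = Jan 28, 2009.
The response is filed: Jan 28, 2009 + 5 weeks = Mar 4, 2009.
The notice of allowance issues: Mar 4, 2009 + 10 days = Mar 14, 2009.
The patent is granted: Mar 14, 2009 + 9 weeks = May 16, 2009.
Dec 10, 2008 falls between when the provisional application is filed (Nov 17, 2008) and when the application is published (Dec 14, 2008).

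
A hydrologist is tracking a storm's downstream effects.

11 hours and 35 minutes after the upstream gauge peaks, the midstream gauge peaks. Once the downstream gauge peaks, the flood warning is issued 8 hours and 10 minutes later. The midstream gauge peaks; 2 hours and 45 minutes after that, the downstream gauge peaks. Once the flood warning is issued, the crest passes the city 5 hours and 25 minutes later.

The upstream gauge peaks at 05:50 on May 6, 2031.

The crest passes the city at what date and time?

The upstream gauge peaks: 05:50 May 6, 2031.
The midstream gauge peaks: 05:50 May 6, 2031 + 11h35m = 17:25 May 6, 2031.
The downstream gauge peaks: 17:25 May 6, 2031 + 2h45m = 20:10 May 6, 2031.
The flood warning is issued: 20:10 May 6, 2031 + 8h10m = 04:20 May 7, 2031.
The crest passes the city: 04:20 May 7, 2031 + 5h25m = 09:45 May 7, 2031.

09:45 on May 7, 2031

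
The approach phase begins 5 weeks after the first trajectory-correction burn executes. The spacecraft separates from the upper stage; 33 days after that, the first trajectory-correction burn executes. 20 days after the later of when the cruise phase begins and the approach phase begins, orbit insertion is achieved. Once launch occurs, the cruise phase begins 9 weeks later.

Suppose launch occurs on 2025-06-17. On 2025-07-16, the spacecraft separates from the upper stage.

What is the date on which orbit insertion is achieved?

2025-10-12

Launch occurs: Jun 17, 2025.
The cruise phase begins: Jun 17, 2025 + 9 weeks = Aug 19, 2025.
The spacecraft separates from the upper stage: Jul 16, 2025.
The first trajectory-correction burn executes: Jul 16, 2025 + 33 days = Aug 18, 2025.
The approach phase begins: Aug 18, 2025 + 5 weeks = Sep 22, 2025.
Both prerequisites met — the cruise phase begins (Aug 19, 2025), the approach phase begins (Sep 22, 2025); the later is Sep 22, 2025.
Orbit insertion is achieved: Sep 22, 2025 + 20 days = Oct 12, 2025.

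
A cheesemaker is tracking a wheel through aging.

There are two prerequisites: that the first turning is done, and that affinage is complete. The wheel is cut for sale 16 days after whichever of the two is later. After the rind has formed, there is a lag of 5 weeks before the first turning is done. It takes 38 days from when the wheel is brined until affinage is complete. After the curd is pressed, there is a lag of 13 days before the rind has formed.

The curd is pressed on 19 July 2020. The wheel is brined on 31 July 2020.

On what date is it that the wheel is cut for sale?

The curd is pressed: Jul 19, 2020.
The rind has formed: Jul 19, 2020 + 13 days = Aug 1, 2020.
The first turning is done: Aug 1, 2020 + 5 weeks = Sep 5, 2020.
The wheel is brined: Jul 31, 2020.
Affinage is complete: Jul 31, 2020 + 38 days = Sep 7, 2020.
Both prerequisites met — the first turning is done (Sep 5, 2020), affinage is complete (Sep 7, 2020); the later is Sep 7, 2020.
The wheel is cut for sale: Sep 7, 2020 + 16 days = Sep 23, 2020.

23 September 2020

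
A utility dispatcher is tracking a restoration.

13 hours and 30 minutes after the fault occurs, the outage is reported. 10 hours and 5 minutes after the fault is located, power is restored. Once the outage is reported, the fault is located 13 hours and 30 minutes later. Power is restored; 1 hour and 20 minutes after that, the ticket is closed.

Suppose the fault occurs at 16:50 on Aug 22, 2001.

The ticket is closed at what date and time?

The fault occurs: 16:50 Aug 22, 2001.
The outage is reported: 16:50 Aug 22, 2001 + 13h30m = 06:20 Aug 23, 2001.
The fault is located: 06:20 Aug 23, 2001 + 13h30m = 19:50 Aug 23, 2001.
Power is restored: 19:50 Aug 23, 2001 + 10h05m = 05:55 Aug 24, 2001.
The ticket is closed: 05:55 Aug 24, 2001 + 1h20m = 07:15 Aug 24, 2001.

07:15 on Aug 24, 2001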